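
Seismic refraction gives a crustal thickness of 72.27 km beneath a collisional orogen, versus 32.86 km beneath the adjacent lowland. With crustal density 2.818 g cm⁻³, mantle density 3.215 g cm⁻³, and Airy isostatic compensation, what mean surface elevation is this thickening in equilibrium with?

Excess crust Δ = 72.27 km − 32.86 km = 39.41 km, split between elevation h and root r with h + r = Δ.
Airy balance ρ_c h = (ρ_m − ρ_c) r gives r = h ρ_c/(ρ_m − ρ_c), so h (1 + ρ_c/(ρ_m − ρ_c)) = Δ, i.e. h = Δ (ρ_m − ρ_c)/ρ_m.
h = 39.41 km × 0.397/3.215 = 4.87 km.

4.87 km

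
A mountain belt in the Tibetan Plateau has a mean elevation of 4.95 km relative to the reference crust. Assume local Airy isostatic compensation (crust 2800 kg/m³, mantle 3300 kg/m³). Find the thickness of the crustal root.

Isostatic balance requires: the weight of the topography is balanced by the buoyancy of the root, ρ_c h = (ρ_m − ρ_c) r.
r = h · ρ_c / (ρ_m − ρ_c) = 4.95 km × 2800 / (3300 − 2800) = 27.7 km.

27.7 km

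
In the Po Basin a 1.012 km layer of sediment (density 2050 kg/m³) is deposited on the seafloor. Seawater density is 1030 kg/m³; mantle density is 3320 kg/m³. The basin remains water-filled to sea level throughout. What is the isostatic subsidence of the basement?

Submarine loading: the sediment displaces seawater, and the subsidence is in turn flooded, so s (ρ_m − ρ_w) = t (ρ_sed − ρ_w).
s = 1.012 km × (2050 − 1030) / (3320 − 1030) = 0.451 km.

0.451 km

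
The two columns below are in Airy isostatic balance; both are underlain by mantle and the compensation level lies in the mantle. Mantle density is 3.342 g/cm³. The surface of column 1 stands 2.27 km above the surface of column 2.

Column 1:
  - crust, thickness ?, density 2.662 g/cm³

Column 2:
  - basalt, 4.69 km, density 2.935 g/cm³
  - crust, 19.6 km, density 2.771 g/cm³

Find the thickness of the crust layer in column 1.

30.4 km

Take the compensation level at the base of the deeper column (depth z_c below the surface of column 1) and equate Σ ρ_i t_i down to z_c; mantle fills any gap and the z_c terms cancel.
Column 1: x×2.662 + (z_c − 0 − x)×3.342
Column 2: 2.27×0 + 4.69×2.935 + 19.6×2.771 + (z_c − 2.27 − 24.29)×3.342
The z_c×3.342 term appears on both sides and cancels. Collect the known terms of each column as K = Σ(ρt)_known − 3.342 × (depth of known layers): K_1 = 0 − 3.342×0 = 0; K_2 = 68.07675 − 3.342×(2.27 + 24.29) = −20.68677.
Balance: K_1 − x×(3.342 − 2.662) = K_2, so x = (K_1 − K_2)/(3.342 − 2.662) = 20.6868/0.68 = 30.4 km.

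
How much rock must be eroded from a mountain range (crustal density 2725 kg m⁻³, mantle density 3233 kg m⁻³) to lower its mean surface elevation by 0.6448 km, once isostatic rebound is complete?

4.1 km

Net drop Δ = e − u = e − e ρ_c/ρ_m = e (ρ_m − ρ_c)/ρ_m.
e = Δ ρ_m/(ρ_m − ρ_c) = 0.6448 km × 3233/508 = 4.1 km.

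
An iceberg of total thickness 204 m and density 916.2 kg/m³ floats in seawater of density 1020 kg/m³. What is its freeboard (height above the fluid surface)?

20.8 m

Floating equilibrium: submerged depth d = t ρ_obj/ρ_fluid = 204 m × 916.2/1020 = 183.2 m.
Freeboard = t − d = 204 m − 183.2 m = 20.8 m.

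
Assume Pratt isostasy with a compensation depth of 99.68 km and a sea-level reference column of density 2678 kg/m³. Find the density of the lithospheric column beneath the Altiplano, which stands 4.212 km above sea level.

2570 kg/m³

Pratt balance: ρ_ref D = ρ (D + h).
ρ = ρ_ref D/(D + h) = 2678 × 99.68 km/(99.68 km + 4.212 km) = 2570 kg/m³.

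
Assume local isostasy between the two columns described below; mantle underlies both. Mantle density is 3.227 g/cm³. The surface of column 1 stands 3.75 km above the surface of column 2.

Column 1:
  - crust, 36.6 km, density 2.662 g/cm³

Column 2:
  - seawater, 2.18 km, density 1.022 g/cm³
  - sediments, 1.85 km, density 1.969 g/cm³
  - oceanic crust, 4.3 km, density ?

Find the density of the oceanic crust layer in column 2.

Take the compensation level at the base of the deeper column (depth z_c below the surface of column 1) and equate Σ ρ_i t_i down to z_c; mantle fills any gap and the z_c terms cancel.
Column 1: 36.6×2.662 + (z_c − 36.6)×3.227
Column 2: 3.75×0 + 2.18×1.022 + 1.85×1.969 + 4.3×ρ + (z_c − 3.75 − 8.33)×3.227
The z_c×3.227 term appears on both sides and cancels. Collect the known terms of each column as K = Σ(ρt)_known − 3.227 × (depth of known layers): K_1 = 97.4292 − 3.227×36.6 = −20.679; K_2 = 5.87061 − 3.227×(3.75 + 8.33) = −33.11155.
Balance: K_1 = K_2 + 4.3×ρ, so ρ = (K_1 − K_2)/4.3 = 12.4325/4.3 = 2.89 g/cm³.

2.89 g/cm³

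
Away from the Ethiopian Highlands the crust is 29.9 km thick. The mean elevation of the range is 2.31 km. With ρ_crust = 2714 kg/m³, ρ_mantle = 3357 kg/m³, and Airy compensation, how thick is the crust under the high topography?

42 km

Root depth r = h ρ_c / (ρ_m − ρ_c) = 2.31 km × 2714 / 643 = 9.75 km.
Total thickness = T + h + r = 29.9 km + 2.31 km + 9.75 km = 42 km.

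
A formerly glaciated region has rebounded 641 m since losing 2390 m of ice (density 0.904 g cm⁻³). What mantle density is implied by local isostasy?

3.37 g cm⁻³

ρ_m = ρ_ice t / u = 0.904 × 2390 m/641 m = 3.37 g cm⁻³.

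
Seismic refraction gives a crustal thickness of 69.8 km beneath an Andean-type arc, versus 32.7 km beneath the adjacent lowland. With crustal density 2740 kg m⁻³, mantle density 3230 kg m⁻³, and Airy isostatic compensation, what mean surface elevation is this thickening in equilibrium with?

5.63 km

Excess crust Δ = 69.8 km − 32.7 km = 37.1 km, split between elevation h and root r with h + r = Δ.
Airy balance ρ_c h = (ρ_m − ρ_c) r gives r = h ρ_c/(ρ_m − ρ_c), so h (1 + ρ_c/(ρ_m − ρ_c)) = Δ, i.e. h = Δ (ρ_m − ρ_c)/ρ_m.
h = 37.1 km × 490/3230 = 5.63 km.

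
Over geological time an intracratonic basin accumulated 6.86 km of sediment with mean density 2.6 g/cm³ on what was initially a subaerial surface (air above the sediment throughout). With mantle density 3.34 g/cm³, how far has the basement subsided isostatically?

5.34 km

Subaerial load: s = t ρ_sed / ρ_m = 6.86 km × 2.6/3.34 = 5.34 km.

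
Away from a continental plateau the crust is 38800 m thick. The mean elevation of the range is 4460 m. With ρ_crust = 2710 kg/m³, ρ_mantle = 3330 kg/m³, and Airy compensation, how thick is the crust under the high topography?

Root depth r = h ρ_c / (ρ_m − ρ_c) = 4460 m × 2710 / 620 = 19490 m.
Total thickness = T + h + r = 38800 m + 4460 m + 19490 m = 62800 m.

62800 m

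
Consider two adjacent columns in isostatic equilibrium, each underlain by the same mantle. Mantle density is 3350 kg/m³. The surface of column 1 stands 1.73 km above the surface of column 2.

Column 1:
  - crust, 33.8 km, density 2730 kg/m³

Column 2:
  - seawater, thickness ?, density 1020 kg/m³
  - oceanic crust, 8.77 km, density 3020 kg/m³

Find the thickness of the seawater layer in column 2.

5.26 km

Take the compensation level at the base of the deeper column (depth z_c below the surface of column 1) and equate Σ ρ_i t_i down to z_c; mantle fills any gap and the z_c terms cancel.
Column 1: 33.8×2730 + (z_c − 33.8)×3350
Column 2: 1.73×0 + x×1020 + 8.77×3020 + (z_c − 1.73 − 8.77 − x)×3350
The z_c×3350 term appears on both sides and cancels. Collect the known terms of each column as K = Σ(ρt)_known − 3350 × (depth of known layers): K_1 = 92274 − 3350×33.8 = −20956; K_2 = 26485.4 − 3350×(1.73 + 8.77) = −8689.6.
Balance: K_1 = K_2 − x×(3350 − 1020), so x = (K_2 − K_1)/(3350 − 1020) = 12266.4/2330 = 5.26 km.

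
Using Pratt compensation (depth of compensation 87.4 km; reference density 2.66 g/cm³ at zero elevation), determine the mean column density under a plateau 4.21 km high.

2.54 g/cm³

Pratt balance: ρ_ref D = ρ (D + h).
ρ = ρ_ref D/(D + h) = 2.66 × 87.4 km/(87.4 km + 4.21 km) = 2.54 g/cm³.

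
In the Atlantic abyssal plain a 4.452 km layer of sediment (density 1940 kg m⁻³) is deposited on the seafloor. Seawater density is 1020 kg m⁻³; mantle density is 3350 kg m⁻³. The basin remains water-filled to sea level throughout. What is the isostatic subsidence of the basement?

Submarine loading: the sediment displaces seawater, and the subsidence is in turn flooded, so s (ρ_m − ρ_w) = t (ρ_sed − ρ_w).
s = 4.452 km × (1940 − 1020) / (3350 − 1020) = 1.76 km.

1.76 km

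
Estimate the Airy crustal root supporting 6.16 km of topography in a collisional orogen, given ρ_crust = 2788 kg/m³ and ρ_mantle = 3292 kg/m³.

34.1 km

Balancing pressure at the compensation depth: the weight of the topography is balanced by the buoyancy of the root, ρ_c h = (ρ_m − ρ_c) r.
r = h · ρ_c / (ρ_m − ρ_c) = 6.16 km × 2788 / (3292 − 2788) = 34.1 km.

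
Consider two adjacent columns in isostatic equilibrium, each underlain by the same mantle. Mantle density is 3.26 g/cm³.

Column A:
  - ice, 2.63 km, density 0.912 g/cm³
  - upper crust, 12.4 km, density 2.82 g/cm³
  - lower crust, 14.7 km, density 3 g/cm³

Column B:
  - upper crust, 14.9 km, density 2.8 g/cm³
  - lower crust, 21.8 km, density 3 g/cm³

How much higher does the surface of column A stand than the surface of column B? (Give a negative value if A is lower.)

For any compensation level in the mantle, the mantle terms cancel and isostasy reduces to e = (Σt_A − Σt_B) − (Σ(ρt)_A − Σ(ρt)_B) / ρ_m.
Σt_A = 29.73 km; Σt_B = 36.7 km; Σ(ρt)_A = 81.46656; Σ(ρt)_B = 107.12 (in km·g/cm³).
e = (29.73 − 36.7) − (81.46656 − 107.12) / 3.26 = 0.899 km.

0.899 km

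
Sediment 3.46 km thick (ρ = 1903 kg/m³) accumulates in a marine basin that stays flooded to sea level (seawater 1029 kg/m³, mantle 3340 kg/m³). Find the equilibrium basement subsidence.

Submarine loading: the sediment displaces seawater, and the subsidence is in turn flooded, so s (ρ_m − ρ_w) = t (ρ_sed − ρ_w).
s = 3.46 km × (1903 − 1029) / (3340 − 1029) = 1.31 km.

1.31 km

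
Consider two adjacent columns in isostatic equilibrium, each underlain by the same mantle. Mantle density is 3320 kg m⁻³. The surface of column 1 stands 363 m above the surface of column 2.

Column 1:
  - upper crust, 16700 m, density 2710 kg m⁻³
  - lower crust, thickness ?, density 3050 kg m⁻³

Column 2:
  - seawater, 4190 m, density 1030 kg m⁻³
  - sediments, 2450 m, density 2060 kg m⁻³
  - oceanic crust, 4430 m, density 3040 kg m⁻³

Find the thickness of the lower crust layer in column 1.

Take the compensation level at the base of the deeper column (depth z_c below the surface of column 1) and equate Σ ρ_i t_i down to z_c; mantle fills any gap and the z_c terms cancel.
Column 1: 16700×2710 + x×3050 + (z_c − 16700 − x)×3320
Column 2: 363×0 + 4190×1030 + 2450×2060 + 4430×3040 + (z_c − 363 − 11070)×3320
The z_c×3320 term appears on both sides and cancels. Collect the known terms of each column as K = Σ(ρt)_known − 3320 × (depth of known layers): K_1 = 45257000 − 3320×16700 = −10187000; K_2 = 22829900 − 3320×(363 + 11070) = −15127660.
Balance: K_1 − x×(3320 − 3050) = K_2, so x = (K_1 − K_2)/(3320 − 3050) = 4940660/270 = 18300 m.

18300 m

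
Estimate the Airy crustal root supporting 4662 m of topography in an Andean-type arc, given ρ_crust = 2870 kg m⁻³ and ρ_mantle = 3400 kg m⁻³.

25200 m

Equating mass per unit area of the two columns: the weight of the topography is balanced by the buoyancy of the root, ρ_c h = (ρ_m − ρ_c) r.
r = h · ρ_c / (ρ_m − ρ_c) = 4662 m × 2870 / (3400 − 2870) = 25200 m.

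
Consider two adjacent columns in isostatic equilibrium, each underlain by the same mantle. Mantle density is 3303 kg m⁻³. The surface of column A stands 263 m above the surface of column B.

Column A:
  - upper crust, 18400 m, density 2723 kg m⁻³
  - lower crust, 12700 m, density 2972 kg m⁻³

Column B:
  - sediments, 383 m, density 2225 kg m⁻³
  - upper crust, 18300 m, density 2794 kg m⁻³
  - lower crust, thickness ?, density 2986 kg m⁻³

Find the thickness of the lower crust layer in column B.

Take the compensation level at the base of the deeper column (depth z_c below the surface of column A) and equate Σ ρ_i t_i down to z_c; mantle fills any gap and the z_c terms cancel.
Column A: 18400×2723 + 12700×2972 + (z_c − 31100)×3303
Column B: 263×0 + 383×2225 + 18300×2794 + x×2986 + (z_c − 263 − 18683 − x)×3303
The z_c×3303 term appears on both sides and cancels. Collect the known terms of each column as K = Σ(ρt)_known − 3303 × (depth of known layers): K_A = 87847600 − 3303×31100 = −14875700; K_B = 51982375 − 3303×(263 + 18683) = −10596263.
Balance: K_A = K_B − x×(3303 − 2986), so x = (K_B − K_A)/(3303 − 2986) = 4279440/317 = 13500 m.

13500 m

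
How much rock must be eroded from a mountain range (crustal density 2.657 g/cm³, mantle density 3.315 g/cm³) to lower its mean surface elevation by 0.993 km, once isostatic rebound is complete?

Net drop Δ = e − u = e − e ρ_c/ρ_m = e (ρ_m − ρ_c)/ρ_m.
e = Δ ρ_m/(ρ_m − ρ_c) = 0.993 km × 3.315/0.658 = 5 km.

5 km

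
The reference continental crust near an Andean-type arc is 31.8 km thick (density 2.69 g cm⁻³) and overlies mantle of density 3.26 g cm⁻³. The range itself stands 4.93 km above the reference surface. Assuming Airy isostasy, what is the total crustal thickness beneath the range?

60 km

Root depth r = h ρ_c / (ρ_m − ρ_c) = 4.93 km × 2.69 / 0.57 = 23.27 km.
Total thickness = T + h + r = 31.8 km + 4.93 km + 23.27 km = 60 km.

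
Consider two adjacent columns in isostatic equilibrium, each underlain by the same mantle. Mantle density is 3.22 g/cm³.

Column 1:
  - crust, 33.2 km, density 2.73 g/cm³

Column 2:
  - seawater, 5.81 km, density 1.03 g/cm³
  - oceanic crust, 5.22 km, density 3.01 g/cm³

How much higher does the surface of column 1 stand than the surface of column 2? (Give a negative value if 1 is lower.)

0.76 km

For any compensation level in the mantle, the mantle terms cancel and isostasy reduces to e = (Σt_1 − Σt_2) − (Σ(ρt)_1 − Σ(ρt)_2) / ρ_m.
Σt_1 = 33.2 km; Σt_2 = 11.03 km; Σ(ρt)_1 = 90.636; Σ(ρt)_2 = 21.6965 (in km·g/cm³).
e = (33.2 − 11.03) − (90.636 − 21.6965) / 3.22 = 0.76 km.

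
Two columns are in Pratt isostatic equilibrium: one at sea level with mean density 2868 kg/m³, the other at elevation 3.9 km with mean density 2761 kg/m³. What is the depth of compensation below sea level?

101 km

ρ_ref D = ρ (D + h) → D (ρ_ref − ρ) = ρ h.
D = ρ h/(ρ_ref − ρ) = 2761 × 3.9 km/(2868 − 2761) = 101 km.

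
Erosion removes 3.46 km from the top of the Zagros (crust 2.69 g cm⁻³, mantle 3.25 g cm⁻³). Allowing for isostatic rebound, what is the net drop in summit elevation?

0.596 km

Rebound u = e ρ_c/ρ_m = 3.46 km × 2.69/3.25 = 2.864 km.
Net surface drop = e − u = 3.46 km − 2.864 km = e (ρ_m − ρ_c)/ρ_m = 0.596 km.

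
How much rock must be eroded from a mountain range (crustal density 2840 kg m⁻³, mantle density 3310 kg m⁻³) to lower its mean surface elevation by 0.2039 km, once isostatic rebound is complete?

Net drop Δ = e − u = e − e ρ_c/ρ_m = e (ρ_m − ρ_c)/ρ_m.
e = Δ ρ_m/(ρ_m − ρ_c) = 0.2039 km × 3310/470 = 1.44 km.

1.44 km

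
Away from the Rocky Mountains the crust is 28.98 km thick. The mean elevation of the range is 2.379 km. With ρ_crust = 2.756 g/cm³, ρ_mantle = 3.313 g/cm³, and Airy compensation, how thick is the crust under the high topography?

43.1 km

Root depth r = h ρ_c / (ρ_m − ρ_c) = 2.379 km × 2.756 / 0.557 = 11.77 km.
Total thickness = T + h + r = 28.98 km + 2.379 km + 11.77 km = 43.1 km.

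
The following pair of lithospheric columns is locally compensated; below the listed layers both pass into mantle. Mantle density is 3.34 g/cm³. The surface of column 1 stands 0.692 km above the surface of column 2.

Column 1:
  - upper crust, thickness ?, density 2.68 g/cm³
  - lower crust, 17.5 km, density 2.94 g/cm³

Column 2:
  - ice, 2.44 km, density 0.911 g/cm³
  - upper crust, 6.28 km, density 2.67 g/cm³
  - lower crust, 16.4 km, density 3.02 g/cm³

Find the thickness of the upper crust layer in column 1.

Take the compensation level at the base of the deeper column (depth z_c below the surface of column 1) and equate Σ ρ_i t_i down to z_c; mantle fills any gap and the z_c terms cancel.
Column 1: x×2.68 + 17.5×2.94 + (z_c − 17.5 − x)×3.34
Column 2: 0.692×0 + 2.44×0.911 + 6.28×2.67 + 16.4×3.02 + (z_c − 0.692 − 25.12)×3.34
The z_c×3.34 term appears on both sides and cancels. Collect the known terms of each column as K = Σ(ρt)_known − 3.34 × (depth of known layers): K_1 = 51.45 − 3.34×17.5 = −7; K_2 = 68.51844 − 3.34×(0.692 + 25.12) = −17.69364.
Balance: K_1 − x×(3.34 − 2.68) = K_2, so x = (K_1 − K_2)/(3.34 − 2.68) = 10.6936/0.66 = 16.2 km.

16.2 km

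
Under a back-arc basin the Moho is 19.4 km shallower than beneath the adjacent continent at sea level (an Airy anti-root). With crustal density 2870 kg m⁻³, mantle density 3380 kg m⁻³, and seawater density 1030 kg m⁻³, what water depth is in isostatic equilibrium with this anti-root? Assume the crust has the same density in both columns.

Replacing a thickness d of crust by seawater at the top must be balanced by replacing crust with mantle at the base: d (ρ_c − ρ_w) = a (ρ_m − ρ_c).
d = a (ρ_m − ρ_c)/(ρ_c − ρ_w) = 19.4 km × 510/1840 = 5.38 km.

5.38 km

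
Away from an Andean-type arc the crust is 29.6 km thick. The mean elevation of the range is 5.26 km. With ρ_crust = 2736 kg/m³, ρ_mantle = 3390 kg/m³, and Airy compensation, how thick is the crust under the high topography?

56.9 km

Root depth r = h ρ_c / (ρ_m − ρ_c) = 5.26 km × 2736 / 654 = 22.01 km.
Total thickness = T + h + r = 29.6 km + 5.26 km + 22.01 km = 56.9 km.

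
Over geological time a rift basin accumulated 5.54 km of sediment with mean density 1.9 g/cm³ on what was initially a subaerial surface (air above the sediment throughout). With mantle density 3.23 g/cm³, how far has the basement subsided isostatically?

Subaerial load: s = t ρ_sed / ρ_m = 5.54 km × 1.9/3.23 = 3.26 km.

3.26 km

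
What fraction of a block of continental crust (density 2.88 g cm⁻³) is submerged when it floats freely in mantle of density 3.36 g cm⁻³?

Submerged fraction = ρ_obj/ρ_fluid = 2.88/3.36 = 0.857.

0.857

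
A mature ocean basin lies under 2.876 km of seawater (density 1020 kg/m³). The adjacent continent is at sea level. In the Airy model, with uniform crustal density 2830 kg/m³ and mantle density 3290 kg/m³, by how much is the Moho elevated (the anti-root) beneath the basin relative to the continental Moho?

Isostatic balance requires: replacing crust with seawater at the top is compensated by replacing crust with mantle at the base: d (ρ_c − ρ_w) = a (ρ_m − ρ_c).
a = d (ρ_c − ρ_w)/(ρ_m − ρ_c) = 2.876 km × 1810/460 = 11.3 km.

11.3 km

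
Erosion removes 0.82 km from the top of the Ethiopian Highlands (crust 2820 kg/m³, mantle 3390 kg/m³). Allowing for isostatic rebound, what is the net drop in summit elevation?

0.138 km

Rebound u = e ρ_c/ρ_m = 0.82 km × 2820/3390 = 0.6821 km.
Net surface drop = e − u = 0.82 km − 0.6821 km = e (ρ_m − ρ_c)/ρ_m = 0.138 km.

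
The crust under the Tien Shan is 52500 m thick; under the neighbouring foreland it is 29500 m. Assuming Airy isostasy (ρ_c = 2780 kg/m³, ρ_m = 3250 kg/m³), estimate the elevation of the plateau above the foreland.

3330 m

Excess crust Δ = 52500 m − 29500 m = 23000 m, split between elevation h and root r with h + r = Δ.
Airy balance ρ_c h = (ρ_m − ρ_c) r gives r = h ρ_c/(ρ_m − ρ_c), so h (1 + ρ_c/(ρ_m − ρ_c)) = Δ, i.e. h = Δ (ρ_m − ρ_c)/ρ_m.
h = 23000 m × 470/3250 = 3330 m.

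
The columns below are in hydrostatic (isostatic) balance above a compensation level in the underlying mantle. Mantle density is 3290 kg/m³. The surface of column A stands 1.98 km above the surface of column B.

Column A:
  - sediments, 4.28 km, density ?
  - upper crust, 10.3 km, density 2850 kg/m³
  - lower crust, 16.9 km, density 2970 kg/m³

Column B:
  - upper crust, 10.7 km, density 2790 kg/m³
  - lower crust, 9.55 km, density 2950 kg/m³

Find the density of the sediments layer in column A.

Take the compensation level at the base of the deeper column (depth z_c below the surface of column A) and equate Σ ρ_i t_i down to z_c; mantle fills any gap and the z_c terms cancel.
Column A: 4.28×ρ + 10.3×2850 + 16.9×2970 + (z_c − 31.48)×3290
Column B: 1.98×0 + 10.7×2790 + 9.55×2950 + (z_c − 1.98 − 20.25)×3290
The z_c×3290 term appears on both sides and cancels. Collect the known terms of each column as K = Σ(ρt)_known − 3290 × (depth of known layers): K_A = 79548 − 3290×31.48 = −24021.2; K_B = 58025.5 − 3290×(1.98 + 20.25) = −15111.2.
Balance: K_A + 4.28×ρ = K_B, so ρ = (K_B − K_A)/4.28 = 8910/4.28 = 2080 kg/m³.

2080 kg/m³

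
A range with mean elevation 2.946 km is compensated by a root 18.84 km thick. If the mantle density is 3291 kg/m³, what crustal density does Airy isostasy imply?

2850 kg/m³

ρ_c h = (ρ_m − ρ_c) r → ρ_c (h + r) = ρ_m r → ρ_c = ρ_m r / (h + r).
ρ_c = 3291 × 18.84 km / (2.946 km + 18.84 km) = 2850 kg/m³.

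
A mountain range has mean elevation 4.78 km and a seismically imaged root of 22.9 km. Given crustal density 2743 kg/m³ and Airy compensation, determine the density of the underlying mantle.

Airy balance: ρ_c h = (ρ_m − ρ_c) r → ρ_m = ρ_c (1 + h/r).
ρ_m = 2743 × (1 + 4.78 km/22.9 km) = 3320 kg/m³.

3320 kg/m³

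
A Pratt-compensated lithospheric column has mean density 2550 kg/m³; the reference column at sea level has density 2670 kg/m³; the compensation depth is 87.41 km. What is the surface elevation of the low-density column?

4.11 km

ρ_ref D = ρ (D + h) → h = D (ρ_ref − ρ)/ρ.
h = 87.41 km × (2670 − 2550)/2550 = 4.11 km.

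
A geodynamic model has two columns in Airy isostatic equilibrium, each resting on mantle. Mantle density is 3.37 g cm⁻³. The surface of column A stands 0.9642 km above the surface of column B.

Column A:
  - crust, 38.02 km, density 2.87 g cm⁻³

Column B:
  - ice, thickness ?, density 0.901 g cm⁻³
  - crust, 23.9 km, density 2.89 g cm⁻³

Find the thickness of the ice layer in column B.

Take the compensation level at the base of the deeper column (depth z_c below the surface of column A) and equate Σ ρ_i t_i down to z_c; mantle fills any gap and the z_c terms cancel.
Column A: 38.02×2.87 + (z_c − 38.02)×3.37
Column B: 0.9642×0 + x×0.901 + 23.9×2.89 + (z_c − 0.9642 − 23.9 − x)×3.37
The z_c×3.37 term appears on both sides and cancels. Collect the known terms of each column as K = Σ(ρt)_known − 3.37 × (depth of known layers): K_A = 109.1174 − 3.37×38.02 = −19.01; K_B = 69.071 − 3.37×(0.9642 + 23.9) = −14.721354.
Balance: K_A = K_B − x×(3.37 − 0.901), so x = (K_B − K_A)/(3.37 − 0.901) = 4.28865/2.469 = 1.74 km.

1.74 km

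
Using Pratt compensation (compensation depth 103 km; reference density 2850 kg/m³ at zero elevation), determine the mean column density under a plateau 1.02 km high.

2820 kg/m³

Pratt balance: ρ_ref D = ρ (D + h).
ρ = ρ_ref D/(D + h) = 2850 × 103 km/(103 km + 1.02 km) = 2820 kg/m³.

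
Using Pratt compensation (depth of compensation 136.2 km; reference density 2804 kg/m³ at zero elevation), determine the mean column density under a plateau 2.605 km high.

Pratt balance: ρ_ref D = ρ (D + h).
ρ = ρ_ref D/(D + h) = 2804 × 136.2 km/(136.2 km + 2.605 km) = 2750 kg/m³.

2750 kg/m³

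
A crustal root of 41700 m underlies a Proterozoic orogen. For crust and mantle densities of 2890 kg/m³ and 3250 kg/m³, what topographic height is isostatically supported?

5190 m

In Airy isostatic equilibrium: ρ_c h = (ρ_m − ρ_c) r.
h = r (ρ_m − ρ_c) / ρ_c = 41700 m × (3250 − 2890) / 2890 = 5190 m.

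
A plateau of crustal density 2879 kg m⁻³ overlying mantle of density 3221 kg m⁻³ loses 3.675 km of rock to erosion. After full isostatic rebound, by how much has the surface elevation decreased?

0.39 km

Rebound u = e ρ_c/ρ_m = 3.675 km × 2879/3221 = 3.285 km.
Net surface drop = e − u = 3.675 km − 3.285 km = e (ρ_m − ρ_c)/ρ_m = 0.39 km.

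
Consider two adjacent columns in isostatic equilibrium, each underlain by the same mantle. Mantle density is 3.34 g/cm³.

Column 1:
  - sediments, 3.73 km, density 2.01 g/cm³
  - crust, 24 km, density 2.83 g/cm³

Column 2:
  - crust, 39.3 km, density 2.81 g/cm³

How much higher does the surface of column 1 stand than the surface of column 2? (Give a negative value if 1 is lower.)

−1.09 km

For any compensation level in the mantle, the mantle terms cancel and isostasy reduces to e = (Σt_1 − Σt_2) − (Σ(ρt)_1 − Σ(ρt)_2) / ρ_m.
Σt_1 = 27.73 km; Σt_2 = 39.3 km; Σ(ρt)_1 = 75.4173; Σ(ρt)_2 = 110.433 (in km·g/cm³).
e = (27.73 − 39.3) − (75.4173 − 110.433) / 3.34 = −1.09 km.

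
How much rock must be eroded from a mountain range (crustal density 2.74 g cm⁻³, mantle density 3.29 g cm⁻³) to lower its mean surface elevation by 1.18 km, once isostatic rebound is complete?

Net drop Δ = e − u = e − e ρ_c/ρ_m = e (ρ_m − ρ_c)/ρ_m.
e = Δ ρ_m/(ρ_m − ρ_c) = 1.18 km × 3.29/0.55 = 7.06 km.

7.06 km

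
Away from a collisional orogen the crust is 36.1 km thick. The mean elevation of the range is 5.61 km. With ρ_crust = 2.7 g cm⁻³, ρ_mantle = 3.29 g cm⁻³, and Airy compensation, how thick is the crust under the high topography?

Root depth r = h ρ_c / (ρ_m − ρ_c) = 5.61 km × 2.7 / 0.59 = 25.67 km.
Total thickness = T + h + r = 36.1 km + 5.61 km + 25.67 km = 67.4 km.

67.4 km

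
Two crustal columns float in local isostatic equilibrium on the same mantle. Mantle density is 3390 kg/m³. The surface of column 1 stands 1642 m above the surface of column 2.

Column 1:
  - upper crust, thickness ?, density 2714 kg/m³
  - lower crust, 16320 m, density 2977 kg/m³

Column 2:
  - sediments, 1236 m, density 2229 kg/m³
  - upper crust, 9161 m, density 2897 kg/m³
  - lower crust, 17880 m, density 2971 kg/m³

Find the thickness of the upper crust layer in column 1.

Take the compensation level at the base of the deeper column (depth z_c below the surface of column 1) and equate Σ ρ_i t_i down to z_c; mantle fills any gap and the z_c terms cancel.
Column 1: x×2714 + 16320×2977 + (z_c − 16320 − x)×3390
Column 2: 1642×0 + 1236×2229 + 9161×2897 + 17880×2971 + (z_c − 1642 − 28277)×3390
The z_c×3390 term appears on both sides and cancels. Collect the known terms of each column as K = Σ(ρt)_known − 3390 × (depth of known layers): K_1 = 48584640 − 3390×16320 = −6740160; K_2 = 82415941 − 3390×(1642 + 28277) = −19009469.
Balance: K_1 − x×(3390 − 2714) = K_2, so x = (K_1 − K_2)/(3390 − 2714) = 12269300/676 = 18100 m.

18100 m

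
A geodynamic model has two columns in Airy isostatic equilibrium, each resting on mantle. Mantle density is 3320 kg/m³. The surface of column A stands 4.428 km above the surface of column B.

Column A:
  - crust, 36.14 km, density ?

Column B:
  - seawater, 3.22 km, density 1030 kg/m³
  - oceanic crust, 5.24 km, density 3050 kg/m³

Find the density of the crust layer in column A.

Take the compensation level at the base of the deeper column (depth z_c below the surface of column A) and equate Σ ρ_i t_i down to z_c; mantle fills any gap and the z_c terms cancel.
Column A: 36.14×ρ + (z_c − 36.14)×3320
Column B: 4.428×0 + 3.22×1030 + 5.24×3050 + (z_c − 4.428 − 8.46)×3320
The z_c×3320 term appears on both sides and cancels. Collect the known terms of each column as K = Σ(ρt)_known − 3320 × (depth of known layers): K_A = 0 − 3320×36.14 = −119984.8; K_B = 19298.6 − 3320×(4.428 + 8.46) = −23489.56.
Balance: K_A + 36.14×ρ = K_B, so ρ = (K_B − K_A)/36.14 = 96495.2/36.14 = 2670 kg/m³.

2670 kg/m³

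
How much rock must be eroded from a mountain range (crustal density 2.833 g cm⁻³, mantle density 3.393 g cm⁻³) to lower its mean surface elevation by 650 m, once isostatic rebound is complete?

Net drop Δ = e − u = e − e ρ_c/ρ_m = e (ρ_m − ρ_c)/ρ_m.
e = Δ ρ_m/(ρ_m − ρ_c) = 650 m × 3.393/0.56 = 3940 m.

3940 m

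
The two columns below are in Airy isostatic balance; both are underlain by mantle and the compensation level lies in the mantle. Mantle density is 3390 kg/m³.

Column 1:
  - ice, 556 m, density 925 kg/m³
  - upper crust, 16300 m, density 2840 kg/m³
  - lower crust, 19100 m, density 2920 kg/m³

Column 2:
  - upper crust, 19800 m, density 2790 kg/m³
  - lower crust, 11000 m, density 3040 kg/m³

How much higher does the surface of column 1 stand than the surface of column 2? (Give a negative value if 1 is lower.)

For any compensation level in the mantle, the mantle terms cancel and isostasy reduces to e = (Σt_1 − Σt_2) − (Σ(ρt)_1 − Σ(ρt)_2) / ρ_m.
Σt_1 = 35956 m; Σt_2 = 30800 m; Σ(ρt)_1 = 102578300; Σ(ρt)_2 = 88682000 (in m·kg/m³).
e = (35956 − 30800) − (102578300 − 88682000) / 3390 = 1060 m.

1060 m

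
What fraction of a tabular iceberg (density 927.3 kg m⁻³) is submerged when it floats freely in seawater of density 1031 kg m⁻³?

Submerged fraction = ρ_obj/ρ_fluid = 927.3/1031 = 89.9%.

89.9%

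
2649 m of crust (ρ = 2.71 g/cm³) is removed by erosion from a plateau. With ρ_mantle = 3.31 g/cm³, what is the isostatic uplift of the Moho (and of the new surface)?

2170 m

Unloading: uplift u = e ρ_c/ρ_m = 2649 m × 2.71/3.31 = 2170 m.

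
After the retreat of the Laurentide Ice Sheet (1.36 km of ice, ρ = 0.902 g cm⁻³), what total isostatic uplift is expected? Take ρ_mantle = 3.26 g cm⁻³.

0.376 km

Removing the load lets mantle flow back in; uplift u satisfies ρ_ice t = ρ_m u.
u = t ρ_ice/ρ_m = 1.36 km × 0.902/3.26 = 0.376 km.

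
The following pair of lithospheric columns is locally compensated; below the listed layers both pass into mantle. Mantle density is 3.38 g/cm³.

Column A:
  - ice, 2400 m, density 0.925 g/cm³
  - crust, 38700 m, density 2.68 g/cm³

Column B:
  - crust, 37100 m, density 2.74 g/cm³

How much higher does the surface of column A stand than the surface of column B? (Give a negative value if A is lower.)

2730 m

For any compensation level in the mantle, the mantle terms cancel and isostasy reduces to e = (Σt_A − Σt_B) − (Σ(ρt)_A − Σ(ρt)_B) / ρ_m.
Σt_A = 41100 m; Σt_B = 37100 m; Σ(ρt)_A = 105936; Σ(ρt)_B = 101654 (in m·g/cm³).
e = (41100 − 37100) − (105936 − 101654) / 3.38 = 2730 m.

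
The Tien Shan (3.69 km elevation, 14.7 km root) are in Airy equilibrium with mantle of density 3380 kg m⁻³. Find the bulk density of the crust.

ρ_c h = (ρ_m − ρ_c) r → ρ_c (h + r) = ρ_m r → ρ_c = ρ_m r / (h + r).
ρ_c = 3380 × 14.7 km / (3.69 km + 14.7 km) = 2700 kg m⁻³.

2700 kg m⁻³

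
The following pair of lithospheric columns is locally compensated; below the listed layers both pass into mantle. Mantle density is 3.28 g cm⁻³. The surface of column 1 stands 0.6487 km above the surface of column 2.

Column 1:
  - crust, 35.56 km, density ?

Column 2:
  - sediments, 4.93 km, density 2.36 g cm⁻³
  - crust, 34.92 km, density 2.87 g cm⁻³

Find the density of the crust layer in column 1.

Take the compensation level at the base of the deeper column (depth z_c below the surface of column 1) and equate Σ ρ_i t_i down to z_c; mantle fills any gap and the z_c terms cancel.
Column 1: 35.56×ρ + (z_c − 35.56)×3.28
Column 2: 0.6487×0 + 4.93×2.36 + 34.92×2.87 + (z_c − 0.6487 − 39.85)×3.28
The z_c×3.28 term appears on both sides and cancels. Collect the known terms of each column as K = Σ(ρt)_known − 3.28 × (depth of known layers): K_1 = 0 − 3.28×35.56 = −116.6368; K_2 = 111.8552 − 3.28×(0.6487 + 39.85) = −20.980536.
Balance: K_1 + 35.56×ρ = K_2, so ρ = (K_2 − K_1)/35.56 = 95.6563/35.56 = 2.69 g cm⁻³.

2.69 g cm⁻³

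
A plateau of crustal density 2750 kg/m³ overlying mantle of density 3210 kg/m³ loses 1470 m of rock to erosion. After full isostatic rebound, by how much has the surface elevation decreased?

211 m

Rebound u = e ρ_c/ρ_m = 1470 m × 2750/3210 = 1259 m.
Net surface drop = e − u = 1470 m − 1259 m = e (ρ_m − ρ_c)/ρ_m = 211 m.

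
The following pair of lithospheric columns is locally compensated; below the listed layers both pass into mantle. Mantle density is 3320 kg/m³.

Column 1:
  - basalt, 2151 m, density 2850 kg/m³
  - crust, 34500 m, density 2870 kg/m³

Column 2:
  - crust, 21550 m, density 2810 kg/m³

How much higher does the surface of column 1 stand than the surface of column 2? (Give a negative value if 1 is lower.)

1670 m

For any compensation level in the mantle, the mantle terms cancel and isostasy reduces to e = (Σt_1 − Σt_2) − (Σ(ρt)_1 − Σ(ρt)_2) / ρ_m.
Σt_1 = 36651 m; Σt_2 = 21550 m; Σ(ρt)_1 = 105145350; Σ(ρt)_2 = 60555500 (in m·kg/m³).
e = (36651 − 21550) − (105145350 − 60555500) / 3320 = 1670 m.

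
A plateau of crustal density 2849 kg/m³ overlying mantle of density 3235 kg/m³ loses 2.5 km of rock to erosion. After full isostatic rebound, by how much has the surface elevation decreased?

0.298 km

Rebound u = e ρ_c/ρ_m = 2.5 km × 2849/3235 = 2.202 km.
Net surface drop = e − u = 2.5 km − 2.202 km = e (ρ_m − ρ_c)/ρ_m = 0.298 km.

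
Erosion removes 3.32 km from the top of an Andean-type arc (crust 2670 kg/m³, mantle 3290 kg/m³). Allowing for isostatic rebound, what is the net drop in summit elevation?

Rebound u = e ρ_c/ρ_m = 3.32 km × 2670/3290 = 2.694 km.
Net surface drop = e − u = 3.32 km − 2.694 km = e (ρ_m − ρ_c)/ρ_m = 0.626 km.

0.626 km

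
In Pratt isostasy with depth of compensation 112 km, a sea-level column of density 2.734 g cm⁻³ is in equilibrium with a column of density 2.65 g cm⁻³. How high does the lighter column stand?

3.55 km

ρ_ref D = ρ (D + h) → h = D (ρ_ref − ρ)/ρ.
h = 112 km × (2.734 − 2.65)/2.65 = 3.55 km.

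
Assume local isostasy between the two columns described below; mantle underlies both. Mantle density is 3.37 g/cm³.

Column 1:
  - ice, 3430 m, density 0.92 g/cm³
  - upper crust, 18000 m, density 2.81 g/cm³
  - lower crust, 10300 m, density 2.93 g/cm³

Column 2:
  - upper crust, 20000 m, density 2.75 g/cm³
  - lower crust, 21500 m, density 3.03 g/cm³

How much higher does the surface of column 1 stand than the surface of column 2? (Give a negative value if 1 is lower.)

For any compensation level in the mantle, the mantle terms cancel and isostasy reduces to e = (Σt_1 − Σt_2) − (Σ(ρt)_1 − Σ(ρt)_2) / ρ_m.
Σt_1 = 31730 m; Σt_2 = 41500 m; Σ(ρt)_1 = 83914.6; Σ(ρt)_2 = 120145 (in m·g/cm³).
e = (31730 − 41500) − (83914.6 − 120145) / 3.37 = 981 m.

981 m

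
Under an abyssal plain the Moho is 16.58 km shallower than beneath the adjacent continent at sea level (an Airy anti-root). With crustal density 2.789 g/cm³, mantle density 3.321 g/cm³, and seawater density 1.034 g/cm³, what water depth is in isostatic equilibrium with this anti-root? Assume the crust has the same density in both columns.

Replacing a thickness d of crust by seawater at the top must be balanced by replacing crust with mantle at the base: d (ρ_c − ρ_w) = a (ρ_m − ρ_c).
d = a (ρ_m − ρ_c)/(ρ_c − ρ_w) = 16.58 km × 0.532/1.755 = 5.03 km.

5.03 km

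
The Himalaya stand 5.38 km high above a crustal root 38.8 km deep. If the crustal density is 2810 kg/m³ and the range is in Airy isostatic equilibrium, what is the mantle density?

3200 kg/m³

Airy balance: ρ_c h = (ρ_m − ρ_c) r → ρ_m = ρ_c (1 + h/r).
ρ_m = 2810 × (1 + 5.38 km/38.8 km) = 3200 kg/m³.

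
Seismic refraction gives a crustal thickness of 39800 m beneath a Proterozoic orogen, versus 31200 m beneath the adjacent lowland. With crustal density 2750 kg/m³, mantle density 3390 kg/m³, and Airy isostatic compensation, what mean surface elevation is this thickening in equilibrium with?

Excess crust Δ = 39800 m − 31200 m = 8600 m, split between elevation h and root r with h + r = Δ.
Airy balance ρ_c h = (ρ_m − ρ_c) r gives r = h ρ_c/(ρ_m − ρ_c), so h (1 + ρ_c/(ρ_m − ρ_c)) = Δ, i.e. h = Δ (ρ_m − ρ_c)/ρ_m.
h = 8600 m × 640/3390 = 1620 m.

1620 m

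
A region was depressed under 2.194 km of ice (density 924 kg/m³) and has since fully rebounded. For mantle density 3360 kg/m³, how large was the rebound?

Removing the load lets mantle flow back in; uplift u satisfies ρ_ice t = ρ_m u.
u = t ρ_ice/ρ_m = 2.194 km × 924/3360 = 0.603 km.

0.603 km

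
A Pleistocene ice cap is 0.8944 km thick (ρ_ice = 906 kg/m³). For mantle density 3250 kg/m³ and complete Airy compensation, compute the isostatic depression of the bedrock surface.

Isostatic balance requires: the ice load ρ_ice t is balanced by mantle displaced below, ρ_m s.
s = t ρ_ice / ρ_m = 0.8944 km × 906/3250 = 0.249 km.

0.249 km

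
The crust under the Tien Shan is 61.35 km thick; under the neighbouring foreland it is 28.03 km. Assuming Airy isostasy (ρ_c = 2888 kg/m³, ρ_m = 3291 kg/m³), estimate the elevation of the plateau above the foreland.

Excess crust Δ = 61.35 km − 28.03 km = 33.32 km, split between elevation h and root r with h + r = Δ.
Airy balance ρ_c h = (ρ_m − ρ_c) r gives r = h ρ_c/(ρ_m − ρ_c), so h (1 + ρ_c/(ρ_m − ρ_c)) = Δ, i.e. h = Δ (ρ_m − ρ_c)/ρ_m.
h = 33.32 km × 403/3291 = 4.08 km.

4.08 km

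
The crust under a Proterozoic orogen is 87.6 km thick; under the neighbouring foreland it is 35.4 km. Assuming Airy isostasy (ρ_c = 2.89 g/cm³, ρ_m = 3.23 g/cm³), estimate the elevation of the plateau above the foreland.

5.49 km

Excess crust Δ = 87.6 km − 35.4 km = 52.2 km, split between elevation h and root r with h + r = Δ.
Airy balance ρ_c h = (ρ_m − ρ_c) r gives r = h ρ_c/(ρ_m − ρ_c), so h (1 + ρ_c/(ρ_m − ρ_c)) = Δ, i.e. h = Δ (ρ_m − ρ_c)/ρ_m.
h = 52.2 km × 0.34/3.23 = 5.49 km.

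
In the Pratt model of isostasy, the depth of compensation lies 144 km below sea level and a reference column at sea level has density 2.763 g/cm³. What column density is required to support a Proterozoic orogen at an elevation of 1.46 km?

Pratt balance: ρ_ref D = ρ (D + h).
ρ = ρ_ref D/(D + h) = 2.763 × 144 km/(144 km + 1.46 km) = 2.74 g/cm³.

2.74 g/cm³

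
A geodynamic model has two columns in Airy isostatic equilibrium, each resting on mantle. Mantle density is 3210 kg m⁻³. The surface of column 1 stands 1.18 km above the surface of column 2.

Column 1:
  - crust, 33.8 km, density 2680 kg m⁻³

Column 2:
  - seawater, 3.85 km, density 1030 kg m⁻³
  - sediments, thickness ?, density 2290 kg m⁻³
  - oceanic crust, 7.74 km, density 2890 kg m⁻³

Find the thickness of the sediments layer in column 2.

Take the compensation level at the base of the deeper column (depth z_c below the surface of column 1) and equate Σ ρ_i t_i down to z_c; mantle fills any gap and the z_c terms cancel.
Column 1: 33.8×2680 + (z_c − 33.8)×3210
Column 2: 1.18×0 + 3.85×1030 + x×2290 + 7.74×2890 + (z_c − 1.18 − 11.59 − x)×3210
The z_c×3210 term appears on both sides and cancels. Collect the known terms of each column as K = Σ(ρt)_known − 3210 × (depth of known layers): K_1 = 90584 − 3210×33.8 = −17914; K_2 = 26334.1 − 3210×(1.18 + 11.59) = −14657.6.
Balance: K_1 = K_2 − x×(3210 − 2290), so x = (K_2 − K_1)/(3210 − 2290) = 3256.4/920 = 3.54 km.

3.54 km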